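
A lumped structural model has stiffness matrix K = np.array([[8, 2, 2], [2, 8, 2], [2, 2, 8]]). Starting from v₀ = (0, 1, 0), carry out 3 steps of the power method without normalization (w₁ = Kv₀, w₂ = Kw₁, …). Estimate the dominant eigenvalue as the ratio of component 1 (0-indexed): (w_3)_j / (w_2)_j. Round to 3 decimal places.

λ ≈ 10.000

w1 = Kv₀ = (8·0 + 2·1 + 2·0; 2·0 + 8·1 + 2·0; 2·0 + 2·1 + 8·0) = (2, 8, 2)
w2 = Kw1 = (8·2 + 2·8 + 2·2; 2·2 + 8·8 + 2·2; 2·2 + 2·8 + 8·2) = (36, 72, 36)
w3 = Kw2 = (504, 720, 504)
Ratio at component: 720 / 72 = 10.000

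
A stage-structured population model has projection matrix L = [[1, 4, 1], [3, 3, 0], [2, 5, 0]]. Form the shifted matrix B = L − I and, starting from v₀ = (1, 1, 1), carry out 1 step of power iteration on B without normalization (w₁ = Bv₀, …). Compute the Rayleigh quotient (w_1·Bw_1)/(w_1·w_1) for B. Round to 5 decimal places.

B = L − I has rows (0, 4, 1); (3, 2, 0); (2, 5, -1)
w1 = Bv₀ = (0·1 + 4·1 + 1·1; 3·1 + 2·1 + 0·1; 2·1 + 5·1 + (-1)·1) = (5, 5, 6)
Bw1 = (26, 25, 29)
w1·Bw1 = 429; w1·w1 = 86; μ ≈ 429/86 = 4.98837

μ ≈ 4.98837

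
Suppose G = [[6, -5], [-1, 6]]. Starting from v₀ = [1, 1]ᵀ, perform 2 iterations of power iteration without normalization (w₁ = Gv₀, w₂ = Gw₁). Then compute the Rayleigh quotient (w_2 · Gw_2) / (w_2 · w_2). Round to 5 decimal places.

w1 = Gv₀ = (6·1 + (-5)·1; (-1)·1 + 6·1) = (1, 5)
w2 = Gw1 = (6·1 + (-5)·5; (-1)·1 + 6·5) = (-19, 29)
Gw2 = (-259, 193)
w2·Gw2 = (-19)·(-259) + 29·193 = 10518; w2·w2 = (-19)·(-19) + 29·29 = 1202
λ ≈ 10518/1202 = 8.75042

λ ≈ 8.75042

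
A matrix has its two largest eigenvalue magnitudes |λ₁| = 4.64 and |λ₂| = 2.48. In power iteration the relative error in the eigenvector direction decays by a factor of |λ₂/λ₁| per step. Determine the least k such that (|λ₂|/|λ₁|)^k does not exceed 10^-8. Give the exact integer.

|λ₂/λ₁| = 2.48/4.64 = 0.53448
Need k ≥ ln(10^-8) / ln(0.53448) = -18.4207 / -0.6265 ≈ 29.405
Smallest integer k satisfying the bound: 30

30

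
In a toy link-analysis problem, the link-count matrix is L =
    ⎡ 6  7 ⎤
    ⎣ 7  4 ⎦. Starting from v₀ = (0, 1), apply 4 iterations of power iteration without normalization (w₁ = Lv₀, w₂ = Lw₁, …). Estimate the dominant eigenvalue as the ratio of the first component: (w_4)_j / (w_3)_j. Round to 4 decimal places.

w1 = Lv₀ = (7, 4)
w2 = Lw1 = (70, 65)
w3 = Lw2 = (875, 750)
w4 = Lw3 = (10500, 9125)
Ratio at component: 10500 / 875 = 12.0000

λ ≈ 12.0000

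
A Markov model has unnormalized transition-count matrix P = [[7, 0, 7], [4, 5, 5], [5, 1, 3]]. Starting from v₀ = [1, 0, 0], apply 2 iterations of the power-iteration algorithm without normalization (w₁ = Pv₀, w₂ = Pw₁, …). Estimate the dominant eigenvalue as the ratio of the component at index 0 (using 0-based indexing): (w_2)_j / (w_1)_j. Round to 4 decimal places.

w1 = Pv₀ = (7, 4, 5)
w2 = Pw1 = (84, 73, 54)
Ratio at component: 84 / 7 = 12.0000

12.0000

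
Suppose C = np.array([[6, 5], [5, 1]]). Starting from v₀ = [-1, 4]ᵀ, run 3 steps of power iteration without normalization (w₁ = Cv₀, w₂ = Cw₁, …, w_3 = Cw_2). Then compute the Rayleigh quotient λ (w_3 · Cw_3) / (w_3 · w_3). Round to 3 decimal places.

w1 = Cv₀ = (6·(-1) + 5·4; 5·(-1) + 1·4) = (14, -1)
w2 = Cw1 = (6·14 + 5·(-1); 5·14 + 1·(-1)) = (79, 69)
w3 = Cw2 = (819, 464)
Cw3 = (7234, 4559)
w3·Cw3 = 819·7234 + 464·4559 = 8040022; w3·w3 = 819·819 + 464·464 = 886057
λ ≈ 8040022/886057 = 9.074

λ ≈ 9.074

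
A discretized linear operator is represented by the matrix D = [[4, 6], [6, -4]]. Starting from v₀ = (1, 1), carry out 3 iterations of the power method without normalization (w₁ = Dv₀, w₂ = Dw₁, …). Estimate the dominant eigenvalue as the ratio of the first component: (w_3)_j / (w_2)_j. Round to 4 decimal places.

w1 = Dv₀ = (10, 2)
w2 = Dw1 = (52, 52)
w3 = Dw2 = (520, 104)
Ratio at component: 520 / 52 = 10.0000

λ ≈ 10.0000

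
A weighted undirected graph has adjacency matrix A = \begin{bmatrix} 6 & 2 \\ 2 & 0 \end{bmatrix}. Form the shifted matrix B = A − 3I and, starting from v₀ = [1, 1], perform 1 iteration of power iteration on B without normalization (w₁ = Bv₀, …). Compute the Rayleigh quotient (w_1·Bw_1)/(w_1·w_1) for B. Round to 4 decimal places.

μ ≈ 2.0000

B = A − 3I has rows (3, 2); (2, -3)
w1 = Bv₀ = (3·1 + 2·1; 2·1 + (-3)·1) = (5, -1)
Bw1 = (13, 13)
w1·Bw1 = 52; w1·w1 = 26; μ ≈ 52/26 = 2.0000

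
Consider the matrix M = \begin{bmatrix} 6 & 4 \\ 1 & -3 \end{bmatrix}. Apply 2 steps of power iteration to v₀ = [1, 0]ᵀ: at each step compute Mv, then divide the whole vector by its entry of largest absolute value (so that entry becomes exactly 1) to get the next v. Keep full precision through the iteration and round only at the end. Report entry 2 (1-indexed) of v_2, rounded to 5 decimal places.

Mv0 = (6.000000, 1.000000); divide by 6.000000 → v1 = (1.000000, 0.166667)
Mv1 = (6.666667, 0.500000); divide by 6.666667 → v2 = (1.000000, 0.075000)
Requested entry of v2: 3/40 = 0.07500

0.07500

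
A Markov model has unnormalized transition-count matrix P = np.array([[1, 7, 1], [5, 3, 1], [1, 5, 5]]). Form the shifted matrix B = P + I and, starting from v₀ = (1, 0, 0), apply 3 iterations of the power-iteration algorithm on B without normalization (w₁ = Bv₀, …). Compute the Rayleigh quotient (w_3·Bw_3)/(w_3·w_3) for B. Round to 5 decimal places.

10.66842

B = P + I has rows (2, 7, 1); (5, 4, 1); (1, 5, 6)
w1 = Bv₀ = (2·1 + 7·0 + 1·0; 5·1 + 4·0 + 1·0; 1·1 + 5·0 + 6·0) = (2, 5, 1)
w2 = Bw1 = (2·2 + 7·5 + 1·1; 5·2 + 4·5 + 1·1; 1·2 + 5·5 + 6·1) = (40, 31, 33)
w3 = Bw2 = (330, 357, 393)
Bw3 = (3552, 3471, 4473)
w3·Bw3 = 4169196; w3·w3 = 390798; μ ≈ 4169196/390798 = 10.66842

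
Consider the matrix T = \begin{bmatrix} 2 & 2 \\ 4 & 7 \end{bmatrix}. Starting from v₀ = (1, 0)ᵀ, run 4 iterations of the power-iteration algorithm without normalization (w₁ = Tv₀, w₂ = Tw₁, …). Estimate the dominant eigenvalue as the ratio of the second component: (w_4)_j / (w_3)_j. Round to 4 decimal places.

w1 = Tv₀ = (2, 4)
w2 = Tw1 = (12, 36)
w3 = Tw2 = (96, 300)
w4 = Tw3 = (792, 2484)
Ratio at component: 2484 / 300 = 8.2800

8.2800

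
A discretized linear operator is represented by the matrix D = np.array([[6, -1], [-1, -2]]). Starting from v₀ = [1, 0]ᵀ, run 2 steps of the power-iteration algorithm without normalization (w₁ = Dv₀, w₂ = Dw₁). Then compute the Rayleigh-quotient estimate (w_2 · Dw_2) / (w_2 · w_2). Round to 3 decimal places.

w1 = Dv₀ = (6·1 + (-1)·0; (-1)·1 + (-2)·0) = (6, -1)
w2 = Dw1 = (6·6 + (-1)·(-1); (-1)·6 + (-2)·(-1)) = (37, -4)
Dw2 = (226, -29)
w2·Dw2 = 37·226 + (-4)·(-29) = 8478; w2·w2 = 37·37 + (-4)·(-4) = 1385
λ ≈ 8478/1385 = 6.121

6.121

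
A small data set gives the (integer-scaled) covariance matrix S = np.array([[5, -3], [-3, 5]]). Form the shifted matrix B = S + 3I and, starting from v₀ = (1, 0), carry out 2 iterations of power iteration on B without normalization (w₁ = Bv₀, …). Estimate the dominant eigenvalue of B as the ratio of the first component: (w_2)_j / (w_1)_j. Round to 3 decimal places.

B = S + 3I has rows (8, -3); (-3, 8)
w1 = Bv₀ = (8, -3)
w2 = Bw1 = (73, -48)
Ratio: 73/8 = 9.125

μ ≈ 9.125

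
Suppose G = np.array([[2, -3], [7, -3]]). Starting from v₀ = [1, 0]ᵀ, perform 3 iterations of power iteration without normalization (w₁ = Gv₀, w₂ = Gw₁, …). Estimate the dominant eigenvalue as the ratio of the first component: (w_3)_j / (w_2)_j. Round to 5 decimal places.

λ ≈ 0.76471

w1 = Gv₀ = (2·1 + (-3)·0; 7·1 + (-3)·0) = (2, 7)
w2 = Gw1 = (2·2 + (-3)·7; 7·2 + (-3)·7) = (-17, -7)
w3 = Gw2 = (-13, -98)
Ratio at component: -13 / -17 = 0.76471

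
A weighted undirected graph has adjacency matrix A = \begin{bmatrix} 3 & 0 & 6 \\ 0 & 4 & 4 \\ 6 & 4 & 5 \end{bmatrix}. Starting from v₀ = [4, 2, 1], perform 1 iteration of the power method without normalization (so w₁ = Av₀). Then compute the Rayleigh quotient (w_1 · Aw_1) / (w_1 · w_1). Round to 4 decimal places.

10.8530

w1 = Av₀ = (3·4 + 0·2 + 6·1; 0·4 + 4·2 + 4·1; 6·4 + 4·2 + 5·1) = (18, 12, 37)
Aw1 = (276, 196, 341)
w1·Aw1 = 18·276 + 12·196 + 37·341 = 19937; w1·w1 = 18·18 + 12·12 + 37·37 = 1837
λ ≈ 19937/1837 = 10.8530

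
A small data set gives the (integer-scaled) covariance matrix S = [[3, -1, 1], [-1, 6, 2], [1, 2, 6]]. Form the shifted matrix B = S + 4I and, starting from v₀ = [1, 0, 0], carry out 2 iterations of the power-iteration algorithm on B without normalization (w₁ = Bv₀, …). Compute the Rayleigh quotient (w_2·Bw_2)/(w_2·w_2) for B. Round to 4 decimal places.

B = S + 4I has rows (7, -1, 1); (-1, 10, 2); (1, 2, 10)
w1 = Bv₀ = (7·1 + (-1)·0 + 1·0; (-1)·1 + 10·0 + 2·0; 1·1 + 2·0 + 10·0) = (7, -1, 1)
w2 = Bw1 = (7·7 + (-1)·(-1) + 1·1; (-1)·7 + 10·(-1) + 2·1; 1·7 + 2·(-1) + 10·1) = (51, -15, 15)
Bw2 = (387, -171, 171)
w2·Bw2 = 24867; w2·w2 = 3051; μ ≈ 24867/3051 = 8.1504

μ ≈ 8.1504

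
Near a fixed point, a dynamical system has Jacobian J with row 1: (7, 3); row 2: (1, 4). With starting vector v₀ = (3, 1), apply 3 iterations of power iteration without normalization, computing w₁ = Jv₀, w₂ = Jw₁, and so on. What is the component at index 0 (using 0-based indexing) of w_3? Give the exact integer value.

w1 = Jv₀ = (24, 7)
w2 = Jw1 = (189, 52)
w3 = Jw2 = (1479, 397)
The requested component of w3 is 1479.

1479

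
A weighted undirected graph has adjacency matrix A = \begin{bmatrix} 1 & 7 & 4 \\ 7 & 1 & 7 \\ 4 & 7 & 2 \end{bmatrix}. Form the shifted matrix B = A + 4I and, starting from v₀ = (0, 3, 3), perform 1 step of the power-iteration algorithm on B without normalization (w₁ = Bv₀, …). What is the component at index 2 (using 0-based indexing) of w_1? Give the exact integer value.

B = A + 4I has rows (5, 7, 4); (7, 5, 7); (4, 7, 6)
w1 = Bv₀ = (5·0 + 7·3 + 4·3; 7·0 + 5·3 + 7·3; 4·0 + 7·3 + 6·3) = (33, 36, 39)
Requested component of w1: 39

39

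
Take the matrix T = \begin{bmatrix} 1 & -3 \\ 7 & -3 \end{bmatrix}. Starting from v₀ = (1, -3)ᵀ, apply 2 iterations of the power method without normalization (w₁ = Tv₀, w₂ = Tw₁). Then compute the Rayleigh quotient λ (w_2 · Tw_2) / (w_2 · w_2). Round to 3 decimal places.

-1.739

w1 = Tv₀ = (1·1 + (-3)·(-3); 7·1 + (-3)·(-3)) = (10, 16)
w2 = Tw1 = (1·10 + (-3)·16; 7·10 + (-3)·16) = (-38, 22)
Tw2 = (-104, -332)
w2·Tw2 = (-38)·(-104) + 22·(-332) = -3352; w2·w2 = (-38)·(-38) + 22·22 = 1928
λ ≈ -3352/1928 = -1.739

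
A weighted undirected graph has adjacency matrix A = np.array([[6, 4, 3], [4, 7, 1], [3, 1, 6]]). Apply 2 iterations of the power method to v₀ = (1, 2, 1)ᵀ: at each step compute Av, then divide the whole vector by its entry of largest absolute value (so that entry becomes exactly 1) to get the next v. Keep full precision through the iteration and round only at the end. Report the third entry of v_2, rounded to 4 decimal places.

0.6415

Av0 = (17.00000, 19.00000, 11.00000); divide by 19.00000 → v1 = (0.89474, 1.00000, 0.57895)
Av1 = (11.10526, 11.15789, 7.15789); divide by 11.15789 → v2 = (0.99528, 1.00000, 0.64151)
Requested entry of v2: 136/212 = 0.6415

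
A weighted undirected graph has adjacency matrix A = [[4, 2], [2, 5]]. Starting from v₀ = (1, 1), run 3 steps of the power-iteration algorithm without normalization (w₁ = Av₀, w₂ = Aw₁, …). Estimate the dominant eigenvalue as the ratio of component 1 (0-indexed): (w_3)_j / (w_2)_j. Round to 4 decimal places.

w1 = Av₀ = (4·1 + 2·1; 2·1 + 5·1) = (6, 7)
w2 = Aw1 = (4·6 + 2·7; 2·6 + 5·7) = (38, 47)
w3 = Aw2 = (246, 311)
Ratio at component: 311 / 47 = 6.6170

6.6170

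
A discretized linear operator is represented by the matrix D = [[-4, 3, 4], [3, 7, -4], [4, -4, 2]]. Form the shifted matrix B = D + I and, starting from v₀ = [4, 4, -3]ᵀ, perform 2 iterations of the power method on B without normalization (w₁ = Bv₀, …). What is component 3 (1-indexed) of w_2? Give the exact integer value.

B = D + I has rows (-3, 3, 4); (3, 8, -4); (4, -4, 3)
w1 = Bv₀ = ((-3)·4 + 3·4 + 4·(-3); 3·4 + 8·4 + (-4)·(-3); 4·4 + (-4)·4 + 3·(-3)) = (-12, 56, -9)
w2 = Bw1 = ((-3)·(-12) + 3·56 + 4·(-9); 3·(-12) + 8·56 + (-4)·(-9); 4·(-12) + (-4)·56 + 3·(-9)) = (168, 448, -299)
Requested component of w2: -299

-299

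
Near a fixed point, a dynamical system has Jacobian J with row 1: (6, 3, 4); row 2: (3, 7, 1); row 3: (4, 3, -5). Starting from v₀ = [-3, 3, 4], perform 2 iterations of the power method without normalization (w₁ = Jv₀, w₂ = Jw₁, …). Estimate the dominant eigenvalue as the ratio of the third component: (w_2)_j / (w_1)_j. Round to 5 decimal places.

-8.30435

w1 = Jv₀ = (6·(-3) + 3·3 + 4·4; 3·(-3) + 7·3 + 1·4; 4·(-3) + 3·3 + (-5)·4) = (7, 16, -23)
w2 = Jw1 = (6·7 + 3·16 + 4·(-23); 3·7 + 7·16 + 1·(-23); 4·7 + 3·16 + (-5)·(-23)) = (-2, 110, 191)
Ratio at component: 191 / -23 = -8.30435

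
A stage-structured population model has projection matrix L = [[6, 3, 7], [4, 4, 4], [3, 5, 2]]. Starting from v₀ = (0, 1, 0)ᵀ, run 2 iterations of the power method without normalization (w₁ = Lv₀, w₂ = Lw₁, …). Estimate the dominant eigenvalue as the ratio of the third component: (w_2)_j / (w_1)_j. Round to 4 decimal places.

7.8000

w1 = Lv₀ = (3, 4, 5)
w2 = Lw1 = (65, 48, 39)
Ratio at component: 39 / 5 = 7.8000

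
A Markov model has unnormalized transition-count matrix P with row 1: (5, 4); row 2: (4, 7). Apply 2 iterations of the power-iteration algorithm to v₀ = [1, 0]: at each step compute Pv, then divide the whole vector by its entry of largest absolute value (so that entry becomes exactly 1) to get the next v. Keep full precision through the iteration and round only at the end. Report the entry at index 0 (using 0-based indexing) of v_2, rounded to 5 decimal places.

Pv0 = (5.000000, 4.000000); divide by 5.000000 → v1 = (1.000000, 0.800000)
Pv1 = (8.200000, 9.600000); divide by 9.600000 → v2 = (0.854167, 1.000000)
Requested entry of v2: 41/48 = 0.85417

0.85417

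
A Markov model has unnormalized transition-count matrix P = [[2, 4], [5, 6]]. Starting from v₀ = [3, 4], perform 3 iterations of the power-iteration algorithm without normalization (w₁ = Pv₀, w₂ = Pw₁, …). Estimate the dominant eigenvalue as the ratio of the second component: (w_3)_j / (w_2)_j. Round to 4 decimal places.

w1 = Pv₀ = (22, 39)
w2 = Pw1 = (200, 344)
w3 = Pw2 = (1776, 3064)
Ratio at component: 3064 / 344 = 8.9070

λ ≈ 8.9070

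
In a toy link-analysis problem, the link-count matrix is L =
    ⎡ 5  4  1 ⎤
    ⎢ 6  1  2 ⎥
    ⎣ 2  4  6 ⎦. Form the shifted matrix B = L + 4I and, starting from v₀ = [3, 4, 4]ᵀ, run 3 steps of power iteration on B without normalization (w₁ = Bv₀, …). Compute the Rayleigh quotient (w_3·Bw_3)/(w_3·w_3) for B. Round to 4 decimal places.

B = L + 4I has rows (9, 4, 1); (6, 5, 2); (2, 4, 10)
w1 = Bv₀ = (47, 46, 62)
w2 = Bw1 = (669, 636, 898)
w3 = Bw2 = (9463, 8990, 12862)
Bw3 = (133989, 127452, 183506)
w3·Bw3 = 4773985559; w3·w3 = 335799513; μ ≈ 4773985559/335799513 = 14.2168

14.2168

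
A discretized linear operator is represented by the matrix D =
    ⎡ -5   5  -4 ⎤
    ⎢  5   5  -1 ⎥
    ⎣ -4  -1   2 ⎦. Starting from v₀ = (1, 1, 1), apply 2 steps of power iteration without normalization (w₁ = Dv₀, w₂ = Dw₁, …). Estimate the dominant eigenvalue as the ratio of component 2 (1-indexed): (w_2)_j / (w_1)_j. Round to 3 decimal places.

w1 = Dv₀ = (-4, 9, -3)
w2 = Dw1 = (77, 28, 1)
Ratio at component: 28 / 9 = 3.111

3.111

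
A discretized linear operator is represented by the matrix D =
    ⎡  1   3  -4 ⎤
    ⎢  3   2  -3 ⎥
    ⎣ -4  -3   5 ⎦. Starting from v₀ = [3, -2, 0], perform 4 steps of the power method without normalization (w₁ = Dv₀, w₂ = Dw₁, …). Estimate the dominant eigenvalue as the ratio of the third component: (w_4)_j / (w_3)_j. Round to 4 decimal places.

w1 = Dv₀ = (-3, 5, -6)
w2 = Dw1 = (36, 19, -33)
w3 = Dw2 = (225, 245, -366)
w4 = Dw3 = (2424, 2263, -3465)
Ratio at component: -3465 / -366 = 9.4672

9.4672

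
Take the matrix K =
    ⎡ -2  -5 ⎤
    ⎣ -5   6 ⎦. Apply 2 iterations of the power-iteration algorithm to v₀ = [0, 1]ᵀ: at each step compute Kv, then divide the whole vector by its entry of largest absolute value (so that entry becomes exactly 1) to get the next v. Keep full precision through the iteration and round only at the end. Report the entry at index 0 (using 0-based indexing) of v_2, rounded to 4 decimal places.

Kv0 = (-5.00000, 6.00000); divide by 6.00000 → v1 = (-0.83333, 1.00000)
Kv1 = (-3.33333, 10.16667); divide by 10.16667 → v2 = (-0.32787, 1.00000)
Requested entry of v2: -20/61 = -0.3279

-0.3279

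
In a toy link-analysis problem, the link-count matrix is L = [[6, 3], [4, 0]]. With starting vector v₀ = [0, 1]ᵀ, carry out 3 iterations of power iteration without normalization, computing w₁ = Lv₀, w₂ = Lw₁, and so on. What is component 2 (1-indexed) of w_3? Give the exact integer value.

72

w1 = Lv₀ = (6·0 + 3·1; 4·0 + 0·1) = (3, 0)
w2 = Lw1 = (6·3 + 3·0; 4·3 + 0·0) = (18, 12)
w3 = Lw2 = (144, 72)
The requested component of w3 is 72.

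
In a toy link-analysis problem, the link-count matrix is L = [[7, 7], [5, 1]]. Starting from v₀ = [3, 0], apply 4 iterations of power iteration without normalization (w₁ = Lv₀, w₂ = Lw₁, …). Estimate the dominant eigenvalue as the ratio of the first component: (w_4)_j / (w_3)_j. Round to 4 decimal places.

λ ≈ 10.7097

w1 = Lv₀ = (21, 15)
w2 = Lw1 = (252, 120)
w3 = Lw2 = (2604, 1380)
w4 = Lw3 = (27888, 14400)
Ratio at component: 27888 / 2604 = 10.7097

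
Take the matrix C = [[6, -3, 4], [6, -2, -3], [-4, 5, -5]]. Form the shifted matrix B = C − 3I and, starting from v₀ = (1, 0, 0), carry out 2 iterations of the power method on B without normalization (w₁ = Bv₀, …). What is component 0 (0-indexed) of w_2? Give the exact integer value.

-25

B = C − 3I has rows (3, -3, 4); (6, -5, -3); (-4, 5, -8)
w1 = Bv₀ = (3·1 + (-3)·0 + 4·0; 6·1 + (-5)·0 + (-3)·0; (-4)·1 + 5·0 + (-8)·0) = (3, 6, -4)
w2 = Bw1 = (3·3 + (-3)·6 + 4·(-4); 6·3 + (-5)·6 + (-3)·(-4); (-4)·3 + 5·6 + (-8)·(-4)) = (-25, 0, 50)
Requested component of w2: -25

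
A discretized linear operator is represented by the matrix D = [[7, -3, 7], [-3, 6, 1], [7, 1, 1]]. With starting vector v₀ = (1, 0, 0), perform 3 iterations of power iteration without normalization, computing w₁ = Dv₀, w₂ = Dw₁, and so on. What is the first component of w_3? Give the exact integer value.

1216

w1 = Dv₀ = (7·1 + (-3)·0 + 7·0; (-3)·1 + 6·0 + 1·0; 7·1 + 1·0 + 1·0) = (7, -3, 7)
w2 = Dw1 = (7·7 + (-3)·(-3) + 7·7; (-3)·7 + 6·(-3) + 1·7; 7·7 + 1·(-3) + 1·7) = (107, -32, 53)
w3 = Dw2 = (1216, -460, 770)
The requested component of w3 is 1216.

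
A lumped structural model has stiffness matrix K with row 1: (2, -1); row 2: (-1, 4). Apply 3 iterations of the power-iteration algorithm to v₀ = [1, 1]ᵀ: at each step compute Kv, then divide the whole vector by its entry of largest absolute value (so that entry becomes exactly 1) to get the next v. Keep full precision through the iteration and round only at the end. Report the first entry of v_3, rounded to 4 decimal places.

-0.2889

Kv0 = (1.00000, 3.00000); divide by 3.00000 → v1 = (0.33333, 1.00000)
Kv1 = (-0.33333, 3.66667); divide by 3.66667 → v2 = (-0.09091, 1.00000)
Kv2 = (-1.18182, 4.09091); divide by 4.09091 → v3 = (-0.28889, 1.00000)
Requested entry of v3: -13/45 = -0.2889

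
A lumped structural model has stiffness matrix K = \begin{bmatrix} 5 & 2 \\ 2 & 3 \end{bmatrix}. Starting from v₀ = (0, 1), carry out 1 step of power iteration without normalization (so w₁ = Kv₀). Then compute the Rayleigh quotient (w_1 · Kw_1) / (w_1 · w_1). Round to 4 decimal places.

w1 = Kv₀ = (5·0 + 2·1; 2·0 + 3·1) = (2, 3)
Kw1 = (16, 13)
w1·Kw1 = 2·16 + 3·13 = 71; w1·w1 = 2·2 + 3·3 = 13
λ ≈ 71/13 = 5.4615

5.4615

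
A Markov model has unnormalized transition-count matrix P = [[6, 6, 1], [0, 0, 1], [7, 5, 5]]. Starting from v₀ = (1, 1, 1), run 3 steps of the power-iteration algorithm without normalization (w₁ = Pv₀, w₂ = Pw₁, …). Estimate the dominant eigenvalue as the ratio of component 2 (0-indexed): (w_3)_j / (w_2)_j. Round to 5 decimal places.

λ ≈ 9.37569

w1 = Pv₀ = (6·1 + 6·1 + 1·1; 0·1 + 0·1 + 1·1; 7·1 + 5·1 + 5·1) = (13, 1, 17)
w2 = Pw1 = (6·13 + 6·1 + 1·17; 0·13 + 0·1 + 1·17; 7·13 + 5·1 + 5·17) = (101, 17, 181)
w3 = Pw2 = (889, 181, 1697)
Ratio at component: 1697 / 181 = 9.37569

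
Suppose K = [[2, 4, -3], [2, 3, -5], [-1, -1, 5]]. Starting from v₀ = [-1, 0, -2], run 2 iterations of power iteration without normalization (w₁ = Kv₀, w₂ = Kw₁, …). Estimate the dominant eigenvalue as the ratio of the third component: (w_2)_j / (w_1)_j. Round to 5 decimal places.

w1 = Kv₀ = (2·(-1) + 4·0 + (-3)·(-2); 2·(-1) + 3·0 + (-5)·(-2); (-1)·(-1) + (-1)·0 + 5·(-2)) = (4, 8, -9)
w2 = Kw1 = (2·4 + 4·8 + (-3)·(-9); 2·4 + 3·8 + (-5)·(-9); (-1)·4 + (-1)·8 + 5·(-9)) = (67, 77, -57)
Ratio at component: -57 / -9 = 6.33333

λ ≈ 6.33333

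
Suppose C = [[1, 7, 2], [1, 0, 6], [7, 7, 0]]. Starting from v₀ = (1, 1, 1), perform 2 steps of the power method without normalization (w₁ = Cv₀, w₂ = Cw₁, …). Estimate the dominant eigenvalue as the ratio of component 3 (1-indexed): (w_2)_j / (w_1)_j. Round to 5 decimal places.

λ ≈ 8.50000

w1 = Cv₀ = (10, 7, 14)
w2 = Cw1 = (87, 94, 119)
Ratio at component: 119 / 14 = 8.50000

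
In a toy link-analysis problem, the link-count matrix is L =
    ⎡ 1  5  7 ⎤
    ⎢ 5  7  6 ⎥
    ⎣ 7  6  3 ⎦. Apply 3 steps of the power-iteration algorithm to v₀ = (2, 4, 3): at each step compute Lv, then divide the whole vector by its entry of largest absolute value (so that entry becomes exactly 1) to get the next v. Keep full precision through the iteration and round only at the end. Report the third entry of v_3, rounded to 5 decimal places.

0.86439

Lv0 = (43.000000, 56.000000, 47.000000); divide by 56.000000 → v1 = (0.767857, 1.000000, 0.839286)
Lv1 = (11.642857, 15.875000, 13.892857); divide by 15.875000 → v2 = (0.733408, 1.000000, 0.875141)
Lv2 = (11.859393, 15.917885, 13.759280); divide by 15.917885 → v3 = (0.745036, 1.000000, 0.864391)
Requested entry of v3: 12232/14151 = 0.86439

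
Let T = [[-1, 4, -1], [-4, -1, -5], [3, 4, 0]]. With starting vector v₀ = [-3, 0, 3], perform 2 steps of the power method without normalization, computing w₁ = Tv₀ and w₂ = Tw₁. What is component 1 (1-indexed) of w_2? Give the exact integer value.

-3

w1 = Tv₀ = ((-1)·(-3) + 4·0 + (-1)·3; (-4)·(-3) + (-1)·0 + (-5)·3; 3·(-3) + 4·0 + 0·3) = (0, -3, -9)
w2 = Tw1 = ((-1)·0 + 4·(-3) + (-1)·(-9); (-4)·0 + (-1)·(-3) + (-5)·(-9); 3·0 + 4·(-3) + 0·(-9)) = (-3, 48, -12)
The requested component of w2 is -3.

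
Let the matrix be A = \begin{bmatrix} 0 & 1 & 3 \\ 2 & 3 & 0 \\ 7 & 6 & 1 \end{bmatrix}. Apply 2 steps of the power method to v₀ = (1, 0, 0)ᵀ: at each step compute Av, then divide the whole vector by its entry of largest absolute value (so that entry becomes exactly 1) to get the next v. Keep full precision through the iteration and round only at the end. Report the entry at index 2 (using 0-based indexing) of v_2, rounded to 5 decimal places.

Av0 = (0.000000, 2.000000, 7.000000); divide by 7.000000 → v1 = (0.000000, 0.285714, 1.000000)
Av1 = (3.285714, 0.857143, 2.714286); divide by 3.285714 → v2 = (1.000000, 0.260870, 0.826087)
Requested entry of v2: 19/23 = 0.82609

0.82609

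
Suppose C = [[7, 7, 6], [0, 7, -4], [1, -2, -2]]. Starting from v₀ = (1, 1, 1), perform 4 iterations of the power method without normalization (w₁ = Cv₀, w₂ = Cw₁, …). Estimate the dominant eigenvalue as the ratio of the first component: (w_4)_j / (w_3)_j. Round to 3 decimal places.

7.946

w1 = Cv₀ = (7·1 + 7·1 + 6·1; 0·1 + 7·1 + (-4)·1; 1·1 + (-2)·1 + (-2)·1) = (20, 3, -3)
w2 = Cw1 = (7·20 + 7·3 + 6·(-3); 0·20 + 7·3 + (-4)·(-3); 1·20 + (-2)·3 + (-2)·(-3)) = (143, 33, 20)
w3 = Cw2 = (1352, 151, 37)
w4 = Cw3 = (10743, 909, 976)
Ratio at component: 10743 / 1352 = 7.946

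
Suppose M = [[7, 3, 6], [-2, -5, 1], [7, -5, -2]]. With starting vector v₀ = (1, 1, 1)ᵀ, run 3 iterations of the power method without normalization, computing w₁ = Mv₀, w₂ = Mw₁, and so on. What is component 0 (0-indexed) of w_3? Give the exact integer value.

1504

w1 = Mv₀ = (16, -6, 0)
w2 = Mw1 = (94, -2, 142)
w3 = Mw2 = (1504, -36, 384)
The requested component of w3 is 1504.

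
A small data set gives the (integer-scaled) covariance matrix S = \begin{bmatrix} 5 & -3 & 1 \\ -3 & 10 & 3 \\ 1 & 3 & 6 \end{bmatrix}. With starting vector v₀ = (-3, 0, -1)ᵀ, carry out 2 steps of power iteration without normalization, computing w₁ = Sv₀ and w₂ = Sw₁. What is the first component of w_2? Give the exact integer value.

-107

w1 = Sv₀ = (-16, 6, -9)
w2 = Sw1 = (-107, 81, -52)
The requested component of w2 is -107.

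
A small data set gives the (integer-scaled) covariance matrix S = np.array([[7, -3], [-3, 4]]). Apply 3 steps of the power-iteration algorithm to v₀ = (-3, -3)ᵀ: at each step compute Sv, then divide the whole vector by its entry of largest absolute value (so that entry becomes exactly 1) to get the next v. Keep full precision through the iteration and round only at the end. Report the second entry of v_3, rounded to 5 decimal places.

-0.53769

Sv0 = (-12.000000, -3.000000); divide by -12.000000 → v1 = (1.000000, 0.250000)
Sv1 = (6.250000, -2.000000); divide by 6.250000 → v2 = (1.000000, -0.320000)
Sv2 = (7.960000, -4.280000); divide by 7.960000 → v3 = (1.000000, -0.537688)
Requested entry of v3: 321/-597 = -0.53769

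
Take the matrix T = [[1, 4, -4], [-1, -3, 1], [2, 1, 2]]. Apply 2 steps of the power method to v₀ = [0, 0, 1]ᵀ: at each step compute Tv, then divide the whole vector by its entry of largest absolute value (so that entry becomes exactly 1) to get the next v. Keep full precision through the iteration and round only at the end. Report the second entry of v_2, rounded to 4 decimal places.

-0.3750

Tv0 = (-4.00000, 1.00000, 2.00000); divide by -4.00000 → v1 = (1.00000, -0.25000, -0.50000)
Tv1 = (2.00000, -0.75000, 0.75000); divide by 2.00000 → v2 = (1.00000, -0.37500, 0.37500)
Requested entry of v2: 3/-8 = -0.3750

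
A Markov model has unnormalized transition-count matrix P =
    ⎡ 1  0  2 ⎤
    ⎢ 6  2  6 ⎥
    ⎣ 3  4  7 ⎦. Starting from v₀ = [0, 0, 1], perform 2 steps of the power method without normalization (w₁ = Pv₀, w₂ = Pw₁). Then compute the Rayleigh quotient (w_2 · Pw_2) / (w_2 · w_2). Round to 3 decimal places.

λ ≈ 10.822

w1 = Pv₀ = (1·0 + 0·0 + 2·1; 6·0 + 2·0 + 6·1; 3·0 + 4·0 + 7·1) = (2, 6, 7)
w2 = Pw1 = (1·2 + 0·6 + 2·7; 6·2 + 2·6 + 6·7; 3·2 + 4·6 + 7·7) = (16, 66, 79)
Pw2 = (174, 702, 865)
w2·Pw2 = 16·174 + 66·702 + 79·865 = 117451; w2·w2 = 16·16 + 66·66 + 79·79 = 10853
λ ≈ 117451/10853 = 10.822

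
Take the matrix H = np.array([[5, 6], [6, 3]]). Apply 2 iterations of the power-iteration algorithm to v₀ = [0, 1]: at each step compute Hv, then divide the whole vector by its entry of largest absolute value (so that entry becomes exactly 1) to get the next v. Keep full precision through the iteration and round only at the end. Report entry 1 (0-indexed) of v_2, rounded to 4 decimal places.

0.9375

Hv0 = (6.00000, 3.00000); divide by 6.00000 → v1 = (1.00000, 0.50000)
Hv1 = (8.00000, 7.50000); divide by 8.00000 → v2 = (1.00000, 0.93750)
Requested entry of v2: 45/48 = 0.9375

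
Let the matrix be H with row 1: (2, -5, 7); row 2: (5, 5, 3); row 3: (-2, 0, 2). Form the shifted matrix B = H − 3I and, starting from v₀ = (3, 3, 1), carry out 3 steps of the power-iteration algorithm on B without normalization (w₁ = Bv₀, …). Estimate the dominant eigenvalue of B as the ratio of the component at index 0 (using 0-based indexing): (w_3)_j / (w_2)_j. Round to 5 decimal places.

B = H − 3I has rows (-1, -5, 7); (5, 2, 3); (-2, 0, -1)
w1 = Bv₀ = ((-1)·3 + (-5)·3 + 7·1; 5·3 + 2·3 + 3·1; (-2)·3 + 0·3 + (-1)·1) = (-11, 24, -7)
w2 = Bw1 = ((-1)·(-11) + (-5)·24 + 7·(-7); 5·(-11) + 2·24 + 3·(-7); (-2)·(-11) + 0·24 + (-1)·(-7)) = (-158, -28, 29)
w3 = Bw2 = (501, -759, 287)
Ratio: 501/-158 = -3.17089

-3.17089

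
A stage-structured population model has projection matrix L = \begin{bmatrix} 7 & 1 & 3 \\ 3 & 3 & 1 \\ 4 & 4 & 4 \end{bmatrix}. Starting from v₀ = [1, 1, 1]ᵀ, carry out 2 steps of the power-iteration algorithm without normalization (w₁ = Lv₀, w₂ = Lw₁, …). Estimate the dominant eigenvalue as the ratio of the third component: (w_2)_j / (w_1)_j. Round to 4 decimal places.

w1 = Lv₀ = (7·1 + 1·1 + 3·1; 3·1 + 3·1 + 1·1; 4·1 + 4·1 + 4·1) = (11, 7, 12)
w2 = Lw1 = (7·11 + 1·7 + 3·12; 3·11 + 3·7 + 1·12; 4·11 + 4·7 + 4·12) = (120, 66, 120)
Ratio at component: 120 / 12 = 10.0000

λ ≈ 10.0000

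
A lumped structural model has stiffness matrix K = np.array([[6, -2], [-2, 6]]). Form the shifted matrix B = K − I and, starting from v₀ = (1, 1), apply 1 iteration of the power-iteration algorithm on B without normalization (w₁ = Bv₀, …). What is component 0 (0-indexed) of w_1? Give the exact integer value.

3

B = K − I has rows (5, -2); (-2, 5)
w1 = Bv₀ = (5·1 + (-2)·1; (-2)·1 + 5·1) = (3, 3)
Requested component of w1: 3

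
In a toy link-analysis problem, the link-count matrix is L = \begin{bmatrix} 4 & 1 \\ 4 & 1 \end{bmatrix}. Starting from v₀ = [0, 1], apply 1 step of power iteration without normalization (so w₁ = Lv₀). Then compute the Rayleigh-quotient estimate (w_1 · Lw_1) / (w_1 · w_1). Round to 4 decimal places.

λ ≈ 5.0000

w1 = Lv₀ = (1, 1)
Lw1 = (5, 5)
w1·Lw1 = 1·5 + 1·5 = 10; w1·w1 = 1·1 + 1·1 = 2
λ ≈ 10/2 = 5.0000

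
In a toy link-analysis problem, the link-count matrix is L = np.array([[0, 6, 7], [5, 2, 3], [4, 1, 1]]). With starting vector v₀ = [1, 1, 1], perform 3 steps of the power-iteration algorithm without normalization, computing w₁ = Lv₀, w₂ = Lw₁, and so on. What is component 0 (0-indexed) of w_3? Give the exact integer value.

1094

w1 = Lv₀ = (0·1 + 6·1 + 7·1; 5·1 + 2·1 + 3·1; 4·1 + 1·1 + 1·1) = (13, 10, 6)
w2 = Lw1 = (0·13 + 6·10 + 7·6; 5·13 + 2·10 + 3·6; 4·13 + 1·10 + 1·6) = (102, 103, 68)
w3 = Lw2 = (1094, 920, 579)
The requested component of w3 is 1094.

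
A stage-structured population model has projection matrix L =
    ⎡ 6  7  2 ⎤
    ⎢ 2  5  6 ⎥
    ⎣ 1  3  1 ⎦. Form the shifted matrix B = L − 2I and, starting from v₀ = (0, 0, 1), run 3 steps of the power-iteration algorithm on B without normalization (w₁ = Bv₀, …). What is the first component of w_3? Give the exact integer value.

346

B = L − 2I has rows (4, 7, 2); (2, 3, 6); (1, 3, -1)
w1 = Bv₀ = (2, 6, -1)
w2 = Bw1 = (48, 16, 21)
w3 = Bw2 = (346, 270, 75)
Requested component of w3: 346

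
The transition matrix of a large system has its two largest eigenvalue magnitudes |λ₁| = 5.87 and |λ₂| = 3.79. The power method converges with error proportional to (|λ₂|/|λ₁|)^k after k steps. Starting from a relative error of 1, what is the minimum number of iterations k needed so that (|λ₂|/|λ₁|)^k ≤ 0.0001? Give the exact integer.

|λ₂/λ₁| = 3.79/5.87 = 0.64566
Need k ≥ ln(0.0001) / ln(0.64566) = -9.2103 / -0.4375 ≈ 21.053
Smallest integer k satisfying the bound: 22

22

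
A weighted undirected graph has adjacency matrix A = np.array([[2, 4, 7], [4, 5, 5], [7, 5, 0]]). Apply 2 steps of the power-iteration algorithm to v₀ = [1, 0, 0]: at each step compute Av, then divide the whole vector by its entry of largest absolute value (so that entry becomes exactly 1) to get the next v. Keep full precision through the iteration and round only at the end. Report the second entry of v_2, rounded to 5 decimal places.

0.91304

Av0 = (2.000000, 4.000000, 7.000000); divide by 7.000000 → v1 = (0.285714, 0.571429, 1.000000)
Av1 = (9.857143, 9.000000, 4.857143); divide by 9.857143 → v2 = (1.000000, 0.913043, 0.492754)
Requested entry of v2: 63/69 = 0.91304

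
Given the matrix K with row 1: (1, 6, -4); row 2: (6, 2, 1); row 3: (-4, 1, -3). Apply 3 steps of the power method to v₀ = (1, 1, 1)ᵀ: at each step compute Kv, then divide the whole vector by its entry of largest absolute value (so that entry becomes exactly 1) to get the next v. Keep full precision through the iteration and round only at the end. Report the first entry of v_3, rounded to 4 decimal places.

Kv0 = (3.00000, 9.00000, -6.00000); divide by 9.00000 → v1 = (0.33333, 1.00000, -0.66667)
Kv1 = (9.00000, 3.33333, 1.66667); divide by 9.00000 → v2 = (1.00000, 0.37037, 0.18519)
Kv2 = (2.48148, 6.92593, -4.18519); divide by 6.92593 → v3 = (0.35829, 1.00000, -0.60428)
Requested entry of v3: 201/561 = 0.3583

0.3583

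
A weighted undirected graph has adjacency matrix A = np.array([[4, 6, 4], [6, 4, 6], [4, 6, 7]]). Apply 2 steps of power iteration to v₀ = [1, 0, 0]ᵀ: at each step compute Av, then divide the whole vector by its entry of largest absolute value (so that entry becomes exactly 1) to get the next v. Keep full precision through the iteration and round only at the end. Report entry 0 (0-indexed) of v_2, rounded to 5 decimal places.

0.85000

Av0 = (4.000000, 6.000000, 4.000000); divide by 6.000000 → v1 = (0.666667, 1.000000, 0.666667)
Av1 = (11.333333, 12.000000, 13.333333); divide by 13.333333 → v2 = (0.850000, 0.900000, 1.000000)
Requested entry of v2: 68/80 = 0.85000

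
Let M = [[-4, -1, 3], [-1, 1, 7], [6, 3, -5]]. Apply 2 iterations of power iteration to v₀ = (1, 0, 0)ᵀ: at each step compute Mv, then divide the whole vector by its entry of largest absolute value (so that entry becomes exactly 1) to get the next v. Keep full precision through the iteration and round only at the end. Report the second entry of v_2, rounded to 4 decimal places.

-0.7895

Mv0 = (-4.00000, -1.00000, 6.00000); divide by 6.00000 → v1 = (-0.66667, -0.16667, 1.00000)
Mv1 = (5.83333, 7.50000, -9.50000); divide by -9.50000 → v2 = (-0.61404, -0.78947, 1.00000)
Requested entry of v2: 45/-57 = -0.7895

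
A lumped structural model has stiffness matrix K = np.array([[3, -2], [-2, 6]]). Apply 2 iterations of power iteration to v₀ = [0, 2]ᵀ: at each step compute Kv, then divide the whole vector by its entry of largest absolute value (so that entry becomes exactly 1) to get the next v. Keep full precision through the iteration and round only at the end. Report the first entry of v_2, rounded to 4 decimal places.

Kv0 = (-4.00000, 12.00000); divide by 12.00000 → v1 = (-0.33333, 1.00000)
Kv1 = (-3.00000, 6.66667); divide by 6.66667 → v2 = (-0.45000, 1.00000)
Requested entry of v2: -36/80 = -0.4500

-0.4500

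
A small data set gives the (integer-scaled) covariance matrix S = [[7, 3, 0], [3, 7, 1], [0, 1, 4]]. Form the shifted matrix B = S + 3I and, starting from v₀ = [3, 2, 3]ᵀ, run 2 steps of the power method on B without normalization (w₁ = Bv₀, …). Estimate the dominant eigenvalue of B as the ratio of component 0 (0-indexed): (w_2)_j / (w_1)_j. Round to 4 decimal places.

B = S + 3I has rows (10, 3, 0); (3, 10, 1); (0, 1, 7)
w1 = Bv₀ = (10·3 + 3·2 + 0·3; 3·3 + 10·2 + 1·3; 0·3 + 1·2 + 7·3) = (36, 32, 23)
w2 = Bw1 = (10·36 + 3·32 + 0·23; 3·36 + 10·32 + 1·23; 0·36 + 1·32 + 7·23) = (456, 451, 193)
Ratio: 456/36 = 12.6667

12.6667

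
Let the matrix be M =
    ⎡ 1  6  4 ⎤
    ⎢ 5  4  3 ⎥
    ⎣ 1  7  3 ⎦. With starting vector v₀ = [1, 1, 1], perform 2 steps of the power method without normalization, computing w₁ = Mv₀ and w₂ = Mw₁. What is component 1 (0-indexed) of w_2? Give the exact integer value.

w1 = Mv₀ = (1·1 + 6·1 + 4·1; 5·1 + 4·1 + 3·1; 1·1 + 7·1 + 3·1) = (11, 12, 11)
w2 = Mw1 = (1·11 + 6·12 + 4·11; 5·11 + 4·12 + 3·11; 1·11 + 7·12 + 3·11) = (127, 136, 128)
The requested component of w2 is 136.

136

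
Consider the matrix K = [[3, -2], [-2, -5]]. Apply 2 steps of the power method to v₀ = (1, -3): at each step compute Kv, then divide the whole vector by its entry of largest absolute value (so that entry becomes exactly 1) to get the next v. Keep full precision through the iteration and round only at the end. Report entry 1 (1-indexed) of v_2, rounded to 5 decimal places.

-0.01205

Kv0 = (9.000000, 13.000000); divide by 13.000000 → v1 = (0.692308, 1.000000)
Kv1 = (0.076923, -6.384615); divide by -6.384615 → v2 = (-0.012048, 1.000000)
Requested entry of v2: 1/-83 = -0.01205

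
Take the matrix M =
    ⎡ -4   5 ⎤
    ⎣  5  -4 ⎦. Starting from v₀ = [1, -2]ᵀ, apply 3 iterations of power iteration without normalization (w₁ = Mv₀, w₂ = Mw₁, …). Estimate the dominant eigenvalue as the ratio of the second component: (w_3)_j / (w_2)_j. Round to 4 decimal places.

w1 = Mv₀ = (-14, 13)
w2 = Mw1 = (121, -122)
w3 = Mw2 = (-1094, 1093)
Ratio at component: 1093 / -122 = -8.9590

λ ≈ -8.9590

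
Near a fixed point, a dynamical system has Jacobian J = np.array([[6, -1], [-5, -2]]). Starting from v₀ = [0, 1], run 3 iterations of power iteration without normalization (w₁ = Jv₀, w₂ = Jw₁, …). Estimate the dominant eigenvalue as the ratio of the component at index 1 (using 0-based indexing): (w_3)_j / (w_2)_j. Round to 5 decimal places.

w1 = Jv₀ = (6·0 + (-1)·1; (-5)·0 + (-2)·1) = (-1, -2)
w2 = Jw1 = (6·(-1) + (-1)·(-2); (-5)·(-1) + (-2)·(-2)) = (-4, 9)
w3 = Jw2 = (-33, 2)
Ratio at component: 2 / 9 = 0.22222

λ ≈ 0.22222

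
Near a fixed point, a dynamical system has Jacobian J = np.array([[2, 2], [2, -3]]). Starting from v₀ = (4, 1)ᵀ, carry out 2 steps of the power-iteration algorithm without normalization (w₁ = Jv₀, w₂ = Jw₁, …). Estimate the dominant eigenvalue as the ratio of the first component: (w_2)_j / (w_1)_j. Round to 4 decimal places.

w1 = Jv₀ = (10, 5)
w2 = Jw1 = (30, 5)
Ratio at component: 30 / 10 = 3.0000

3.0000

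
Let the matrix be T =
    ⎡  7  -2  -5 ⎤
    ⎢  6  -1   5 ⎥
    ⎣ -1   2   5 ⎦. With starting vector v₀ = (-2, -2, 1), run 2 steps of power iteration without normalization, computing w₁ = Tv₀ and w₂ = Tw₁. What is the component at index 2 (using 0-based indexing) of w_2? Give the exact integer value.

20

w1 = Tv₀ = (-15, -5, 3)
w2 = Tw1 = (-110, -70, 20)
The requested component of w2 is 20.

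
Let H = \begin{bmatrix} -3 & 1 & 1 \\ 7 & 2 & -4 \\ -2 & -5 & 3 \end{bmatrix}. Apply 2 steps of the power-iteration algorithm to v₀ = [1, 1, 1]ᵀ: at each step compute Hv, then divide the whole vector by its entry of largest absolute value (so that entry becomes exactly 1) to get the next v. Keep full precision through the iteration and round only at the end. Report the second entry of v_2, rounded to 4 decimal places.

-0.5429

Hv0 = (-1.00000, 5.00000, -4.00000); divide by 5.00000 → v1 = (-0.20000, 1.00000, -0.80000)
Hv1 = (0.80000, 3.80000, -7.00000); divide by -7.00000 → v2 = (-0.11429, -0.54286, 1.00000)
Requested entry of v2: 19/-35 = -0.5429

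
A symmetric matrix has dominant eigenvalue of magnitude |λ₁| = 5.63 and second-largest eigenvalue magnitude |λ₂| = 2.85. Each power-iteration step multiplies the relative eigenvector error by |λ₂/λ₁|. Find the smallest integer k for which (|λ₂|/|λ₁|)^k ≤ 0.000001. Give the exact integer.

21

|λ₂/λ₁| = 2.85/5.63 = 0.50622
Need k ≥ ln(0.000001) / ln(0.50622) = -13.8155 / -0.6808 ≈ 20.293
Smallest integer k satisfying the bound: 21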